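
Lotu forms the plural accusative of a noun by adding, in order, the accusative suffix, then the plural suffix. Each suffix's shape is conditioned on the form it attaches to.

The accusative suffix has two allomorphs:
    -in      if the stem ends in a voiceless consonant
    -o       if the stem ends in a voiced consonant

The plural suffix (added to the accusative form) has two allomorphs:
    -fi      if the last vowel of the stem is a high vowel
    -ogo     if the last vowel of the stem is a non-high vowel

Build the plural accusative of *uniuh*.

uniuhinfi

*uniuh* — final consonant /h/ (voiceless) → -in → *uniuhin*.
Since the last vowel of the accusative form *uniuhin* is /i/ (a high vowel), it takes -fi, giving *uniuhinfi*.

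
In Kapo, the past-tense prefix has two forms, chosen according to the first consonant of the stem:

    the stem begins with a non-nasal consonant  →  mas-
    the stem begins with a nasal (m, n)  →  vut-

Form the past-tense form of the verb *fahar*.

*fahar* — first consonant /f/ (non-nasal) → mas- → *masfahar*.

masfahar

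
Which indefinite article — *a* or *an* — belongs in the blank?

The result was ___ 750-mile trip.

The indefinite article is chosen by the initial *sound* of the following word, not its spelling.
The number *750* is spoken "seven hundred …", beginning with /ˈsɛvən/ — a consonant sound.
So the article is *a*: The result was a 750-mile trip.

a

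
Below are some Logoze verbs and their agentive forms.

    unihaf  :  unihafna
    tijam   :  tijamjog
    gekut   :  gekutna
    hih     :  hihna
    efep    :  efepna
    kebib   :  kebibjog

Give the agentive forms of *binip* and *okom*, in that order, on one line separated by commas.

The suffix is conditioned by the final consonant: -na when the stem ends in a voiceless consonant (*unihaf*, *gekut*, *hih*, *efep*); -jog when the stem ends in a voiced consonant (*tijam*, *kebib*).
The final consonant of *binip* is /p/, which is voiceless, so the suffix is -na, giving *binipna*.
The final consonant of *okom* is /m/, which is voiced, so the suffix is -jog, giving *okomjog*.

binipna, okomjog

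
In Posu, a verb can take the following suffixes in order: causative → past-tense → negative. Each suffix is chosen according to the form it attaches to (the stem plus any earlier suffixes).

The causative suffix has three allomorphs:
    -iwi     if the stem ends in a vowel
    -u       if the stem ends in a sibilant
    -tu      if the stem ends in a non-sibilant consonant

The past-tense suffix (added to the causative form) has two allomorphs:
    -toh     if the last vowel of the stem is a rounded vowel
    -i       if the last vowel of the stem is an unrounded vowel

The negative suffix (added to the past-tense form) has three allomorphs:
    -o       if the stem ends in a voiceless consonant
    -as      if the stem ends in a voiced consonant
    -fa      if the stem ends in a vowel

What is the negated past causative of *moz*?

mozutoho

Since the final sound of *moz* is /z/ (a sibilant), it takes -u, giving *mozu*.
The causative form *mozu*: last vowel = /u/, a rounded vowel → -toh → *mozutoh*.
The final sound of the past-tense form *mozutoh* is /h/, which is a voiceless consonant, so the negative suffix is -o, giving *mozutoho*.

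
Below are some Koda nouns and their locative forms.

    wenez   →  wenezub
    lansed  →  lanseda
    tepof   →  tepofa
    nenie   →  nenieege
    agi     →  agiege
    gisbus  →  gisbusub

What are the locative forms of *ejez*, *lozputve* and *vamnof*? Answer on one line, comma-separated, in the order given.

ejezub, lozputveege, vamnofa

Looking at the final sound of each stem: -ub when the stem ends in a sibilant (*wenez*, *gisbus*); -a when the stem ends in a non-sibilant consonant (*lansed*, *tepof*); -ege when the stem ends in a vowel (*nenie*, *agi*).
*ejez* — final sound /z/ (a sibilant) → -ub → *ejezub*.
*lozputve* — final sound /e/ (a vowel) → -ege → *lozputveege*.
*vamnof* — final sound /f/ (a non-sibilant consonant) → -a → *vamnofa*.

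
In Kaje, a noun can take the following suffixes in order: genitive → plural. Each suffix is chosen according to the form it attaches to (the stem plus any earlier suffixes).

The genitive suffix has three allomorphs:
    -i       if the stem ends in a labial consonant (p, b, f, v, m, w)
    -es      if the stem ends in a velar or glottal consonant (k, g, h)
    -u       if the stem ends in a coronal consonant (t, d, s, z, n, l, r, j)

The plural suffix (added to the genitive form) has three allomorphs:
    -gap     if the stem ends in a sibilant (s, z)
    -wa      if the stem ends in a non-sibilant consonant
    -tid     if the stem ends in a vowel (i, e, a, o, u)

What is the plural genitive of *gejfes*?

gejfesutid

*gejfes*: final consonant = /s/, coronal → -u → *gejfesu*.
The genitive form *gejfesu* — final sound /u/ (a vowel) → -tid → *gejfesutid*.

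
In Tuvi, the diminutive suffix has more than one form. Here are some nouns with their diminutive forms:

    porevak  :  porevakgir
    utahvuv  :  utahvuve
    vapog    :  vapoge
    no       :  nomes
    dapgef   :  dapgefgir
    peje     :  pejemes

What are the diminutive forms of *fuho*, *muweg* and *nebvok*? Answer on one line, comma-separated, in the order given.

The pattern is voicing of the final sound: -gir when the stem ends in a voiceless consonant (*porevak*, *dapgef*); -e when the stem ends in a voiced consonant (*utahvuv*, *vapog*); -mes when the stem ends in a vowel (*no*, *peje*).
*fuho*: final sound = /o/, a vowel → -mes → *fuhomes*.
The final sound of *muweg* is /g/, which is a voiced consonant, so the suffix is -e, giving *muwege*.
The final sound of *nebvok* is /k/, which is a voiceless consonant, so the suffix is -gir, giving *nebvokgir*.

fuhomes, muwege, nebvokgir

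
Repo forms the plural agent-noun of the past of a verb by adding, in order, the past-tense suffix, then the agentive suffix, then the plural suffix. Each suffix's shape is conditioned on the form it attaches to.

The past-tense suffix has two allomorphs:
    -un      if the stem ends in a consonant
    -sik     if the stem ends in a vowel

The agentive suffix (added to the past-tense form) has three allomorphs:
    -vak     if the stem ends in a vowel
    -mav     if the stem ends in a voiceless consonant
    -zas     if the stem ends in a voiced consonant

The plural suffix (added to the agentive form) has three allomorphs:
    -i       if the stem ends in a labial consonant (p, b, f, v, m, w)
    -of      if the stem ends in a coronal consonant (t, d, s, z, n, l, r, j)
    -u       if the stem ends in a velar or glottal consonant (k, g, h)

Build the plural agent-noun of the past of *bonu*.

bonusikmavi

*bonu* — final sound /u/ (a vowel) → -sik → *bonusik*.
The past-tense form *bonusik*: final sound = /k/, a voiceless consonant → -mav → *bonusikmav*.
The agentive form *bonusikmav*: final consonant = /v/, labial → -i → *bonusikmavi*.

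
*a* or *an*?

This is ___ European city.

The indefinite article is chosen by the initial *sound* of the following word, not its spelling.
*European* begins with the sound /jʊ/ (eu pronounced /jʊ/) — a consonant sound.
So the article is *a*: This is a European city.

a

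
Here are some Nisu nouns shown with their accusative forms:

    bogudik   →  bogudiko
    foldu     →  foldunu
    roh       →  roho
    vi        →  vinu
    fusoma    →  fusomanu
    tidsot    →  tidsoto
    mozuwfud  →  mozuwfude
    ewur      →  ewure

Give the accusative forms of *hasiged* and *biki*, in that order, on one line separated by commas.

hasigede, bikinu

The suffix is conditioned by the final sound: -o when the stem ends in a voiceless consonant (*bogudik*, *roh*, *tidsot*); -e when the stem ends in a voiced consonant (*mozuwfud*, *ewur*); -nu when the stem ends in a vowel (*foldu*, *vi*, *fusoma*).
The final sound of *hasiged* is /d/, which is a voiced consonant, so the suffix is -e, giving *hasigede*.
The final sound of *biki* is /i/, which is a vowel, so the suffix is -nu, giving *bikinu*.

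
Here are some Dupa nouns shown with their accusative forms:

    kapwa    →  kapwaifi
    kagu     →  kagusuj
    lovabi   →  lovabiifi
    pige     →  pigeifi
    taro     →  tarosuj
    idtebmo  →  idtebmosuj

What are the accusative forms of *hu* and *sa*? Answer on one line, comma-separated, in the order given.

The alternation tracks the last vowel of the stem — -suj when the last vowel of the stem is a rounded vowel (*kagu*, *taro*, *idtebmo*); -ifi when the last vowel of the stem is an unrounded vowel (*kapwa*, *lovabi*, *pige*).
The last vowel of *hu* is /u/, which is a rounded vowel, so the suffix is -suj, giving *husuj*.
*sa* — last vowel /a/ (an unrounded vowel) → -ifi → *saifi*.

husuj, saifi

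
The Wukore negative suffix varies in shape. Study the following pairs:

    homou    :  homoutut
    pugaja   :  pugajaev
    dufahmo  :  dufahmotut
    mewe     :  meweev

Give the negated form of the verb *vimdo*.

vimdotut

The alternation tracks the last vowel of the stem — -tut when the last vowel of the stem is a rounded vowel (*homou*, *dufahmo*); -ev when the last vowel of the stem is an unrounded vowel (*pugaja*, *mewe*).
The last vowel of *vimdo* is /o/, which is a rounded vowel, so the suffix is -tut, giving *vimdotut*.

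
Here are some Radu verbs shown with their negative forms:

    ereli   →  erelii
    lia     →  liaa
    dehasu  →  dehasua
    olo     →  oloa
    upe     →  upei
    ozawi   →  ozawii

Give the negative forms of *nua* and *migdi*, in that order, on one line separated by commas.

nuaa, migdii

The suffix is conditioned by the last vowel: -i when the last vowel of the stem is a front vowel (*ereli*, *upe*, *ozawi*); -a when the last vowel of the stem is a back vowel (*lia*, *dehasu*, *olo*).
Since the last vowel of *nua* is /a/ (a back vowel), it takes -a, giving *nuaa*.
*migdi* — last vowel /i/ (a front vowel) → -i → *migdii*.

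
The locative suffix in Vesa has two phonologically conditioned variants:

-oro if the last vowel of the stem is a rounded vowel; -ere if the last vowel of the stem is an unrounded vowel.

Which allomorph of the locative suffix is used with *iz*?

*iz*: last vowel = /i/, an unrounded vowel → -ere.

-ere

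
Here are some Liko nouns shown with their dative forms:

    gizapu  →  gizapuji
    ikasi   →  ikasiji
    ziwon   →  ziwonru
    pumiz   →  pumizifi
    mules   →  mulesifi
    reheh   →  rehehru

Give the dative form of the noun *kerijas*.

Looking at the final sound of each stem: -ifi when the stem ends in a sibilant (*pumiz*, *mules*); -ru when the stem ends in a non-sibilant consonant (*ziwon*, *reheh*); -ji when the stem ends in a vowel (*gizapu*, *ikasi*).
The final sound of *kerijas* is /s/, which is a sibilant, so the suffix is -ifi, giving *kerijasifi*.

kerijasifi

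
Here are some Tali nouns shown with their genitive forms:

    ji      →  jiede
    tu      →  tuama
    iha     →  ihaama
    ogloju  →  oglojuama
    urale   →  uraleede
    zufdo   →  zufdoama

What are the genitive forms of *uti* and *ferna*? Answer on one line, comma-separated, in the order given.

The pattern is front/back vowel harmony: -ede when the last vowel of the stem is a front vowel (*ji*, *urale*); -ama when the last vowel of the stem is a back vowel (*tu*, *iha*, *ogloju*, *zufdo*).
*uti* — last vowel /i/ (a front vowel) → -ede → *utiede*.
Since the last vowel of *ferna* is /a/ (a back vowel), it takes -ama, giving *fernaama*.

utiede, fernaama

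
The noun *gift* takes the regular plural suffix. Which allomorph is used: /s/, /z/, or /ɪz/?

/s/

The stem *gift* ends in a voiceless non-sibilant consonant.
The plural suffix surfaces as /ɪz/ after sibilants, /s/ after other voiceless consonants, and /z/ after other voiced sounds.
So the plural -s on *gift* is pronounced /s/.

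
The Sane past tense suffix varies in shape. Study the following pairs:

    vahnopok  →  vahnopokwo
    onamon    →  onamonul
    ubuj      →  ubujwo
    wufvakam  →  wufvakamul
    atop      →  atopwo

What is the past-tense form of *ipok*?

The pattern is nasality of the final consonant: -ul when the stem ends in a nasal (*onamon*, *wufvakam*); -wo when the stem ends in a non-nasal consonant (*vahnopok*, *ubuj*, *atop*).
The final consonant of *ipok* is /k/, which is non-nasal, so the suffix is -wo, giving *ipokwo*.

ipokwo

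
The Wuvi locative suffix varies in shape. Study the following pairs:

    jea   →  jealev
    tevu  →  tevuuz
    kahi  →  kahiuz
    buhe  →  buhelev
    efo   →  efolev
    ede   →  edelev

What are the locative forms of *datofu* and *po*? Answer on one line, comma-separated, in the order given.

datofuuz, polev

The suffix is conditioned by the last vowel: -uz when the last vowel of the stem is a high vowel (*tevu*, *kahi*); -lev when the last vowel of the stem is a non-high vowel (*jea*, *buhe*, *efo*, *ede*).
Since the last vowel of *datofu* is /u/ (a high vowel), it takes -uz, giving *datofuuz*.
Since the last vowel of *po* is /o/ (a non-high vowel), it takes -lev, giving *polev*.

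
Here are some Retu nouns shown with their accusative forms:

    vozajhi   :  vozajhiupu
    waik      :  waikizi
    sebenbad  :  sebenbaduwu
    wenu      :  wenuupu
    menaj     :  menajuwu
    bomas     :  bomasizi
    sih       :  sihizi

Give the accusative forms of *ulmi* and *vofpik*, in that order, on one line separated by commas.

The suffix is conditioned by the final sound: -izi when the stem ends in a voiceless consonant (*waik*, *bomas*, *sih*); -uwu when the stem ends in a voiced consonant (*sebenbad*, *menaj*); -upu when the stem ends in a vowel (*vozajhi*, *wenu*).
Since the final sound of *ulmi* is /i/ (a vowel), it takes -upu, giving *ulmiupu*.
*vofpik* — final sound /k/ (a voiceless consonant) → -izi → *vofpikizi*.

ulmiupu, vofpikizi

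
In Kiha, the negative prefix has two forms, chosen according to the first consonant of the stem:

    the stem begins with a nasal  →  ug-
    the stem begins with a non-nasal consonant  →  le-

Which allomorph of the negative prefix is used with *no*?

ug-

*no*: first consonant = /n/, a nasal → ug-.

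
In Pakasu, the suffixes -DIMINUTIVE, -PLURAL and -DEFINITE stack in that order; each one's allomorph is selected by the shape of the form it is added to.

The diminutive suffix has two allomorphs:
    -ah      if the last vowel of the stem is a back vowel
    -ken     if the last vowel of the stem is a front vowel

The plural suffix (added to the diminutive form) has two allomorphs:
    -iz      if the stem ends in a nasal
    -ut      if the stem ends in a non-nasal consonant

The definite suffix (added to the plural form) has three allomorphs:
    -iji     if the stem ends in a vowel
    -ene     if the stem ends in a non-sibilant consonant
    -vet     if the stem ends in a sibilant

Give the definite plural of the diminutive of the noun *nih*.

nihkenizvet

The last vowel of *nih* is /i/, which is a front vowel, so the diminutive suffix is -ken, giving *nihken*.
The diminutive form *nihken*: final consonant = /n/, a nasal → -iz → *nihkeniz*.
Since the final sound of the plural form *nihkeniz* is /z/ (a sibilant), it takes -vet, giving *nihkenizvet*.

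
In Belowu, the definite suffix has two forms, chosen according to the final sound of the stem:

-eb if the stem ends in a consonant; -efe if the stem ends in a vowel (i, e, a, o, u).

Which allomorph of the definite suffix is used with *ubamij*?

-eb

*ubamij* — final sound /j/ (a consonant) → -eb.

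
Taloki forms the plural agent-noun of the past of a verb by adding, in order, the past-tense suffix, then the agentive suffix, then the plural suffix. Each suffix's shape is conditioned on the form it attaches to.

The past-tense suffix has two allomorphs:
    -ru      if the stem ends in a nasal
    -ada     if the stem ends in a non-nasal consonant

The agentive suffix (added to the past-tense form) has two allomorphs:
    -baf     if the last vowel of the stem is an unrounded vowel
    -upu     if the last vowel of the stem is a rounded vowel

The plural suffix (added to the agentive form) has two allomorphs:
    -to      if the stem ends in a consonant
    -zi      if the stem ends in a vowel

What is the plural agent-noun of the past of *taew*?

taewadabafto

*taew* — final consonant /w/ (non-nasal) → -ada → *taewada*.
The last vowel of the past-tense form *taewada* is /a/, which is an unrounded vowel, so the agentive suffix is -baf, giving *taewadabaf*.
The agentive form *taewadabaf* — final sound /f/ (a consonant) → -to → *taewadabafto*.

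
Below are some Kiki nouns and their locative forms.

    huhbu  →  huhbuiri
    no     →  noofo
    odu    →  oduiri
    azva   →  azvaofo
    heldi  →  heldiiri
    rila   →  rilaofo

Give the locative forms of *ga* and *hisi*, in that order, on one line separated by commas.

The alternation tracks the last vowel of the stem — -iri when the last vowel of the stem is a high vowel (*huhbu*, *odu*, *heldi*); -ofo when the last vowel of the stem is a non-high vowel (*no*, *azva*, *rila*).
*ga* — last vowel /a/ (a non-high vowel) → -ofo → *gaofo*.
*hisi*: last vowel = /i/, a high vowel → -iri → *hisiiri*.

gaofo, hisiiri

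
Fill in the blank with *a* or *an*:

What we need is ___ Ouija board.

The indefinite article is chosen by the initial *sound* of the following word, not its spelling.
*Ouija* begins with the sound /wiː/ (pronounced /ˈwiːdʒə/) — a consonant sound.
So the article is *a*: What we need is a Ouija board.

a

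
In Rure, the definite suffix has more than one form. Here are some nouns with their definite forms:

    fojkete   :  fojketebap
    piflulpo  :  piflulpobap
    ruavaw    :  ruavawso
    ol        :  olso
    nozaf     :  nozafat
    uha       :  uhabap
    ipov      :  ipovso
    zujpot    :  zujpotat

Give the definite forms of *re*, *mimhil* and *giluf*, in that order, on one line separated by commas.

rebap, mimhilso, gilufat

Looking at the final sound of each stem: -at when the stem ends in a voiceless consonant (*nozaf*, *zujpot*); -so when the stem ends in a voiced consonant (*ruavaw*, *ol*, *ipov*); -bap when the stem ends in a vowel (*fojkete*, *piflulpo*, *uha*).
Since the final sound of *re* is /e/ (a vowel), it takes -bap, giving *rebap*.
Since the final sound of *mimhil* is /l/ (a voiced consonant), it takes -so, giving *mimhilso*.
*giluf* — final sound /f/ (a voiceless consonant) → -at → *gilufat*.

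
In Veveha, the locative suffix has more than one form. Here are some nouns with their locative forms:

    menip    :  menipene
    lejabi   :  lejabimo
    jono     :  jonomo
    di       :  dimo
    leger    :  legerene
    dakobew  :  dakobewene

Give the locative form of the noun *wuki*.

The suffix is conditioned by the final sound: -ene when the stem ends in a consonant (*menip*, *leger*, *dakobew*); -mo when the stem ends in a vowel (*lejabi*, *jono*, *di*).
*wuki*: final sound = /i/, a vowel → -mo → *wukimo*.

wukimo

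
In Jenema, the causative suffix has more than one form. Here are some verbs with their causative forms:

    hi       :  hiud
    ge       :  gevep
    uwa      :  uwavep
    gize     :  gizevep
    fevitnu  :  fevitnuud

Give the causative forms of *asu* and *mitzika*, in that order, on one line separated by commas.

asuud, mitzikavep

The alternation tracks the last vowel of the stem — -ud when the last vowel of the stem is a high vowel (*hi*, *fevitnu*); -vep when the last vowel of the stem is a non-high vowel (*ge*, *uwa*, *gize*).
Since the last vowel of *asu* is /u/ (a high vowel), it takes -ud, giving *asuud*.
The last vowel of *mitzika* is /a/, which is a non-high vowel, so the suffix is -vep, giving *mitzikavep*.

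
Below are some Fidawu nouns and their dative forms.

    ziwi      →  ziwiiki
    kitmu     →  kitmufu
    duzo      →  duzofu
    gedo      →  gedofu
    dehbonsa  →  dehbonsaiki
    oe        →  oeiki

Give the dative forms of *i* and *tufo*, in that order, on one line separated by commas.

iiki, tufofu

The pattern is rounding harmony: -fu when the last vowel of the stem is a rounded vowel (*kitmu*, *duzo*, *gedo*); -iki when the last vowel of the stem is an unrounded vowel (*ziwi*, *dehbonsa*, *oe*).
*i* — last vowel /i/ (an unrounded vowel) → -iki → *iiki*.
*tufo*: last vowel = /o/, a rounded vowel → -fu → *tufofu*.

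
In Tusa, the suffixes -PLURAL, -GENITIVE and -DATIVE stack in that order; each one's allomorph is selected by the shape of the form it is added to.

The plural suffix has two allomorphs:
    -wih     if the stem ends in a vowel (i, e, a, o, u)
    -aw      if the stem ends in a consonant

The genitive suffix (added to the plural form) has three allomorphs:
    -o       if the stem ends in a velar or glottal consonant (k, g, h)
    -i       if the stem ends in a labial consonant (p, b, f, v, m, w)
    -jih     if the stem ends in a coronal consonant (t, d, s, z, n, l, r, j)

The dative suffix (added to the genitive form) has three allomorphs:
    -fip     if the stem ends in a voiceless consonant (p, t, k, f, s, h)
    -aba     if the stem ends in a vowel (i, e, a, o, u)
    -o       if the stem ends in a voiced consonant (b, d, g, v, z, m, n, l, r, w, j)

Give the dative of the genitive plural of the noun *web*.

Since the final sound of *web* is /b/ (a consonant), it takes -aw, giving *webaw*.
The plural form *webaw*: final consonant = /w/, labial → -i → *webawi*.
The final sound of the genitive form *webawi* is /i/, which is a vowel, so the dative suffix is -aba, giving *webawiaba*.

webawiaba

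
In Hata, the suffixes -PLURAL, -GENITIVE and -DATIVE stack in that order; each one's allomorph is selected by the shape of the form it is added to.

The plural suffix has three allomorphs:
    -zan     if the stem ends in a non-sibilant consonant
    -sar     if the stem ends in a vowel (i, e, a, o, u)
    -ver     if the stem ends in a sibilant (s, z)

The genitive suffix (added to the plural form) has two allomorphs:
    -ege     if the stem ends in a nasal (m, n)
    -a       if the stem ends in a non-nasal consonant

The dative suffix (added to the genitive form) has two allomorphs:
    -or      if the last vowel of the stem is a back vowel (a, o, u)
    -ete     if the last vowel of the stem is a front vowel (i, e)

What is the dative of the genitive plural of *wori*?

worisaraor

*wori*: final sound = /i/, a vowel → -sar → *worisar*.
Since the final consonant of the plural form *worisar* is /r/ (non-nasal), it takes -a, giving *worisara*.
The genitive form *worisara*: last vowel = /a/, a back vowel → -or → *worisaraor*.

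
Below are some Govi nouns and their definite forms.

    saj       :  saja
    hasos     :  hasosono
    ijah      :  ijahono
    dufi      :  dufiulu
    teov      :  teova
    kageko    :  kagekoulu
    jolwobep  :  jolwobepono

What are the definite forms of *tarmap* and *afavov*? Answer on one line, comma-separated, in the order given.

Looking at the final sound of each stem: -ono when the stem ends in a voiceless consonant (*hasos*, *ijah*, *jolwobep*); -a when the stem ends in a voiced consonant (*saj*, *teov*); -ulu when the stem ends in a vowel (*dufi*, *kageko*).
Since the final sound of *tarmap* is /p/ (a voiceless consonant), it takes -ono, giving *tarmapono*.
*afavov*: final sound = /v/, a voiced consonant → -a → *afavova*.

tarmapono, afavova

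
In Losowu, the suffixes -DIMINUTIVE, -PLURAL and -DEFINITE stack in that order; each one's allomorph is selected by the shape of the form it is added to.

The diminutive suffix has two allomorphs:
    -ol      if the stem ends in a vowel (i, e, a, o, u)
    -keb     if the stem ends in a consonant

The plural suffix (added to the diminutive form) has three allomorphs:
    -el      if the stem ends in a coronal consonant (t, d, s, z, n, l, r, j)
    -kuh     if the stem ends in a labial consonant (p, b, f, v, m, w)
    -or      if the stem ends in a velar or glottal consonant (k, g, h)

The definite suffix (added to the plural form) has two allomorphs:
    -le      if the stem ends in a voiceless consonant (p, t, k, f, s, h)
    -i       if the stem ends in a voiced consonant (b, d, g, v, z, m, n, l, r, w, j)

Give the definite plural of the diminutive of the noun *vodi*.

vodioleli

The final sound of *vodi* is /i/, which is a vowel, so the diminutive suffix is -ol, giving *vodiol*.
The diminutive form *vodiol*: final consonant = /l/, coronal → -el → *vodiolel*.
The plural form *vodiolel*: final consonant = /l/, voiced → -i → *vodioleli*.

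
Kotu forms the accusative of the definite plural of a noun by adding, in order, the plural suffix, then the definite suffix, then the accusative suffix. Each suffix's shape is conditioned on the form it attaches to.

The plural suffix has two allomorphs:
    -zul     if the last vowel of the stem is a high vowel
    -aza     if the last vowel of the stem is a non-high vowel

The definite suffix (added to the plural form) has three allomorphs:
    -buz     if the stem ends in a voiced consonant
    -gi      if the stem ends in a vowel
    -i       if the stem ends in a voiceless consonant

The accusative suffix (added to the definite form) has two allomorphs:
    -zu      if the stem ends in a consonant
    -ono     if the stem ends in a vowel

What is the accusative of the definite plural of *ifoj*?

ifojazagiono

*ifoj* — last vowel /o/ (a non-high vowel) → -aza → *ifojaza*.
The plural form *ifojaza* — final sound /a/ (a vowel) → -gi → *ifojazagi*.
The final sound of the definite form *ifojazagi* is /i/, which is a vowel, so the accusative suffix is -ono, giving *ifojazagiono*.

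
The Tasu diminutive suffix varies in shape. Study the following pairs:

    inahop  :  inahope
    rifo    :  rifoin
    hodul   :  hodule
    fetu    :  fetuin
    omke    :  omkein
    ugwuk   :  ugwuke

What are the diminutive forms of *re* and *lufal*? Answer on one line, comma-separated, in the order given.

The suffix is conditioned by the final sound: -e when the stem ends in a consonant (*inahop*, *hodul*, *ugwuk*); -in when the stem ends in a vowel (*rifo*, *fetu*, *omke*).
Since the final sound of *re* is /e/ (a vowel), it takes -in, giving *rein*.
*lufal* — final sound /l/ (a consonant) → -e → *lufale*.

rein, lufale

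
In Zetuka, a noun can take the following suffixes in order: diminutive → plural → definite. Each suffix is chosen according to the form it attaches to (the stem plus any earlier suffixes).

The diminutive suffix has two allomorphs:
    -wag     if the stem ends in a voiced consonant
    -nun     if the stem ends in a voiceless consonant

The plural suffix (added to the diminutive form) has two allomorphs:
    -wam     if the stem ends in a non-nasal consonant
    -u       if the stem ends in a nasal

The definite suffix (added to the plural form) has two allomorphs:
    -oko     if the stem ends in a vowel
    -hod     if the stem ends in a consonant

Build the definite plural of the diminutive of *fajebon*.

fajebonwagwamhod

*fajebon* — final consonant /n/ (voiced) → -wag → *fajebonwag*.
The diminutive form *fajebonwag* — final consonant /g/ (non-nasal) → -wam → *fajebonwagwam*.
The plural form *fajebonwagwam*: final sound = /m/, a consonant → -hod → *fajebonwagwamhod*.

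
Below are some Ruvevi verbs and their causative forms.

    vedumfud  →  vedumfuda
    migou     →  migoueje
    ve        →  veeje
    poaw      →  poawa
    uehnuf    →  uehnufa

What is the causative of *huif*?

The alternation tracks the final sound of the stem — -a when the stem ends in a consonant (*vedumfud*, *poaw*, *uehnuf*); -eje when the stem ends in a vowel (*migou*, *ve*).
*huif* — final sound /f/ (a consonant) → -a → *huifa*.

huifa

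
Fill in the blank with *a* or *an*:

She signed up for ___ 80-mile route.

The indefinite article is chosen by the initial *sound* of the following word, not its spelling.
The number *80* is spoken "eighty", beginning with /ˈeɪti/ — a vowel sound.
So the article is *an*: She signed up for an 80-mile route.

an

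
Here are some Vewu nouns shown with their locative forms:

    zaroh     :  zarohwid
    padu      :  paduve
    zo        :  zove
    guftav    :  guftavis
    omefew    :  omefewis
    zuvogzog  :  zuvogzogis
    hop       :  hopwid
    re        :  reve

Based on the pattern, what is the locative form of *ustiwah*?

ustiwahwid

Looking at the final sound of each stem: -wid when the stem ends in a voiceless consonant (*zaroh*, *hop*); -is when the stem ends in a voiced consonant (*guftav*, *omefew*, *zuvogzog*); -ve when the stem ends in a vowel (*padu*, *zo*, *re*).
The final sound of *ustiwah* is /h/, which is a voiceless consonant, so the suffix is -wid, giving *ustiwahwid*.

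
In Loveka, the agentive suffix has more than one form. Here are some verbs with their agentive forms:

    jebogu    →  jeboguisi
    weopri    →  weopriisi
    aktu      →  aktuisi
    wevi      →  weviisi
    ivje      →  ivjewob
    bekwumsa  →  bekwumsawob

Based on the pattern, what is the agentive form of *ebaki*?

ebakiisi

Looking at the last vowel of each stem: -isi when the last vowel of the stem is a high vowel (*jebogu*, *weopri*, *aktu*, *wevi*); -wob when the last vowel of the stem is a non-high vowel (*ivje*, *bekwumsa*).
*ebaki*: last vowel = /i/, a high vowel → -isi → *ebakiisi*.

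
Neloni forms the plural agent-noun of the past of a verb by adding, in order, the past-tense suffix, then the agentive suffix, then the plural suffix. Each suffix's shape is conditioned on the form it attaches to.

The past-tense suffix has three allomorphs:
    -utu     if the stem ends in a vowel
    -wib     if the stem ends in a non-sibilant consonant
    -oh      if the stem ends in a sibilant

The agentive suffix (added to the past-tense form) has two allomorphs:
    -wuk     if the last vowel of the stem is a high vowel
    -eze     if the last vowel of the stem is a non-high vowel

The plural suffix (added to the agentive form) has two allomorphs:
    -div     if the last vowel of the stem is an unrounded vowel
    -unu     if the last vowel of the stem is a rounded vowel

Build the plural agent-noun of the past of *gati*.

Since the final sound of *gati* is /i/ (a vowel), it takes -utu, giving *gatiutu*.
The past-tense form *gatiutu*: last vowel = /u/, a high vowel → -wuk → *gatiutuwuk*.
Since the last vowel of the agentive form *gatiutuwuk* is /u/ (a rounded vowel), it takes -unu, giving *gatiutuwukunu*.

gatiutuwukunu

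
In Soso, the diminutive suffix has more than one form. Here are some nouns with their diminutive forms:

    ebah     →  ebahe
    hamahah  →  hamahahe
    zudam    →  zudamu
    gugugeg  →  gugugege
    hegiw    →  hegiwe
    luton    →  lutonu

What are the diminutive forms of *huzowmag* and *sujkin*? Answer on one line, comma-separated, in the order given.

The pattern is nasality of the final consonant: -u when the stem ends in a nasal (*zudam*, *luton*); -e when the stem ends in a non-nasal consonant (*ebah*, *hamahah*, *gugugeg*, *hegiw*).
*huzowmag* — final consonant /g/ (non-nasal) → -e → *huzowmage*.
The final consonant of *sujkin* is /n/, which is a nasal, so the suffix is -u, giving *sujkinu*.

huzowmage, sujkinu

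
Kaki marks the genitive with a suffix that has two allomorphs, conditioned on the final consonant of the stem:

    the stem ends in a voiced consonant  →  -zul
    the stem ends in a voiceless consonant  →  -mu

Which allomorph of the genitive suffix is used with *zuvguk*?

-mu

*zuvguk*: final consonant = /k/, voiceless → -mu.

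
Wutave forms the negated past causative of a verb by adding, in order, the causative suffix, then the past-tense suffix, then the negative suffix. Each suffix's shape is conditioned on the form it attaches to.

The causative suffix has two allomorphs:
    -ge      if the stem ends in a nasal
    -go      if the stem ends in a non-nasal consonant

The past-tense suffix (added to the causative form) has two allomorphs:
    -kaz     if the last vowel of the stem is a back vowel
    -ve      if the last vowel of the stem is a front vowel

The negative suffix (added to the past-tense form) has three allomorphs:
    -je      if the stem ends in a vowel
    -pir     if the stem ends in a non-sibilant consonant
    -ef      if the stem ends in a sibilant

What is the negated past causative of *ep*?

epgokazef

Since the final consonant of *ep* is /p/ (non-nasal), it takes -go, giving *epgo*.
Since the last vowel of the causative form *epgo* is /o/ (a back vowel), it takes -kaz, giving *epgokaz*.
The past-tense form *epgokaz*: final sound = /z/, a sibilant → -ef → *epgokazef*.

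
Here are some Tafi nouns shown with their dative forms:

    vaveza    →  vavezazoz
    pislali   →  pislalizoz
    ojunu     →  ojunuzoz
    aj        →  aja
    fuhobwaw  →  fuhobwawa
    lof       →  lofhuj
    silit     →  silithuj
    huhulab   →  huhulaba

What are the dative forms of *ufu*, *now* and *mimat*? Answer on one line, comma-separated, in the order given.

Looking at the final sound of each stem: -huj when the stem ends in a voiceless consonant (*lof*, *silit*); -a when the stem ends in a voiced consonant (*aj*, *fuhobwaw*, *huhulab*); -zoz when the stem ends in a vowel (*vaveza*, *pislali*, *ojunu*).
Since the final sound of *ufu* is /u/ (a vowel), it takes -zoz, giving *ufuzoz*.
The final sound of *now* is /w/, which is a voiced consonant, so the suffix is -a, giving *nowa*.
Since the final sound of *mimat* is /t/ (a voiceless consonant), it takes -huj, giving *mimathuj*.

ufuzoz, nowa, mimathuj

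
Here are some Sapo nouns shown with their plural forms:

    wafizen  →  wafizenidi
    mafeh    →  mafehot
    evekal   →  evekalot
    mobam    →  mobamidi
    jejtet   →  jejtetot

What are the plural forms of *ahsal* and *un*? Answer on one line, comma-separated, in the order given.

Looking at the final consonant of each stem: -idi when the stem ends in a nasal (*wafizen*, *mobam*); -ot when the stem ends in a non-nasal consonant (*mafeh*, *evekal*, *jejtet*).
*ahsal*: final consonant = /l/, non-nasal → -ot → *ahsalot*.
*un* — final consonant /n/ (a nasal) → -idi → *unidi*.

ahsalot, unidi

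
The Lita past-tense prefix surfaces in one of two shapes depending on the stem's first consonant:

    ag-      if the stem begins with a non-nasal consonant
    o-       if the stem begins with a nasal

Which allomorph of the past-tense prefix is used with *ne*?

o-

Since the first consonant of *ne* is /n/ (a nasal), it takes o-.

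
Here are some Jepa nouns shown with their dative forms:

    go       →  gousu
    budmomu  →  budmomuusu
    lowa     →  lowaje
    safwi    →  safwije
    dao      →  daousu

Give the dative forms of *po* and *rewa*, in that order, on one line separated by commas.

Looking at the last vowel of each stem: -usu when the last vowel of the stem is a rounded vowel (*go*, *budmomu*, *dao*); -je when the last vowel of the stem is an unrounded vowel (*lowa*, *safwi*).
Since the last vowel of *po* is /o/ (a rounded vowel), it takes -usu, giving *pousu*.
*rewa* — last vowel /a/ (an unrounded vowel) → -je → *rewaje*.

pousu, rewaje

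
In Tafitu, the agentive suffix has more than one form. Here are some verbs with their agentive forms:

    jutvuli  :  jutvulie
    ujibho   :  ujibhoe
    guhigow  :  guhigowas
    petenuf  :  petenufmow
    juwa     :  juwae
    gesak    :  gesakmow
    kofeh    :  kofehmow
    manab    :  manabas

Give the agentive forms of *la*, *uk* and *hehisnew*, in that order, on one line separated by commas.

lae, ukmow, hehisnewas

The pattern is voicing of the final sound: -mow when the stem ends in a voiceless consonant (*petenuf*, *gesak*, *kofeh*); -as when the stem ends in a voiced consonant (*guhigow*, *manab*); -e when the stem ends in a vowel (*jutvuli*, *ujibho*, *juwa*).
*la*: final sound = /a/, a vowel → -e → *lae*.
*uk*: final sound = /k/, a voiceless consonant → -mow → *ukmow*.
Since the final sound of *hehisnew* is /w/ (a voiced consonant), it takes -as, giving *hehisnewas*.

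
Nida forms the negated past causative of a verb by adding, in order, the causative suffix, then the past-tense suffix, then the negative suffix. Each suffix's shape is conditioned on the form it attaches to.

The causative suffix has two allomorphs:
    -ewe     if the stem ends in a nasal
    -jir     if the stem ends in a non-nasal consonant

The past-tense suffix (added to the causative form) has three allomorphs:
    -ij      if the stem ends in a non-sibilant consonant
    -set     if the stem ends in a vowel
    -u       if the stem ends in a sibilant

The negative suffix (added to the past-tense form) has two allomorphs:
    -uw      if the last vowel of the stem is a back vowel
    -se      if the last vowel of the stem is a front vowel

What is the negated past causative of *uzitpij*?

uzitpijjirijse

*uzitpij*: final consonant = /j/, non-nasal → -jir → *uzitpijjir*.
The causative form *uzitpijjir*: final sound = /r/, a non-sibilant consonant → -ij → *uzitpijjirij*.
Since the last vowel of the past-tense form *uzitpijjirij* is /i/ (a front vowel), it takes -se, giving *uzitpijjirijse*.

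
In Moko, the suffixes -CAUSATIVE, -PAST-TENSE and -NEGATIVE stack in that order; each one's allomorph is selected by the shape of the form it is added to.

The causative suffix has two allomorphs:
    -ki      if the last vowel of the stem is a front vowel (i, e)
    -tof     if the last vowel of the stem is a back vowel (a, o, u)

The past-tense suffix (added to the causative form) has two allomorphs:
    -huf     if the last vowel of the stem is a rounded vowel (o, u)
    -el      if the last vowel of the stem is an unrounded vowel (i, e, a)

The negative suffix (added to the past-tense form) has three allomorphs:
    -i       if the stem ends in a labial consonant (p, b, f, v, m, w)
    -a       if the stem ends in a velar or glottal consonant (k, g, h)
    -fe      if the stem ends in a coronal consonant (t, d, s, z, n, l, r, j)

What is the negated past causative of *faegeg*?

*faegeg*: last vowel = /e/, a front vowel → -ki → *faegegki*.
The causative form *faegegki*: last vowel = /i/, an unrounded vowel → -el → *faegegkiel*.
The past-tense form *faegegkiel* — final consonant /l/ (coronal) → -fe → *faegegkielfe*.

faegegkielfe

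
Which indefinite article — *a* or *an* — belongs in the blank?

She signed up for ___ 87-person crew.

The indefinite article is chosen by the initial *sound* of the following word, not its spelling.
The number *87* is spoken "eighty-…", beginning with /ˈeɪti/ — a vowel sound.
So the article is *an*: She signed up for an 87-person crew.

an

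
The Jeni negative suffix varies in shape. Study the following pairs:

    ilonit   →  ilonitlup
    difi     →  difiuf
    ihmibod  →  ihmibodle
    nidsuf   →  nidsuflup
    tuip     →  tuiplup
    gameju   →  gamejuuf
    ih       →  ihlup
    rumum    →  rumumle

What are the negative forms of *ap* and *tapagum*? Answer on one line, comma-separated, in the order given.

The alternation tracks the final sound of the stem — -lup when the stem ends in a voiceless consonant (*ilonit*, *nidsuf*, *tuip*, *ih*); -le when the stem ends in a voiced consonant (*ihmibod*, *rumum*); -uf when the stem ends in a vowel (*difi*, *gameju*).
Since the final sound of *ap* is /p/ (a voiceless consonant), it takes -lup, giving *aplup*.
Since the final sound of *tapagum* is /m/ (a voiced consonant), it takes -le, giving *tapagumle*.

aplup, tapagumle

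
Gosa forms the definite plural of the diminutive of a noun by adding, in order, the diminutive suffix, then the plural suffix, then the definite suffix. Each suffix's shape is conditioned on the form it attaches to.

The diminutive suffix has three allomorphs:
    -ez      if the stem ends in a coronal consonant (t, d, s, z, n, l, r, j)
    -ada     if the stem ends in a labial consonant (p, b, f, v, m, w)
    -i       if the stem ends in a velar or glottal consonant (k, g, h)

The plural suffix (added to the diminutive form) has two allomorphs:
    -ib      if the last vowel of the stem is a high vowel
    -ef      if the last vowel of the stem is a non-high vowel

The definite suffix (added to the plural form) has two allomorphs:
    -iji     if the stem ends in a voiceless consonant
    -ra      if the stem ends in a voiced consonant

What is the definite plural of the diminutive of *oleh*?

*oleh*: final consonant = /h/, velar/glottal → -i → *olehi*.
The diminutive form *olehi*: last vowel = /i/, a high vowel → -ib → *olehiib*.
The final consonant of the plural form *olehiib* is /b/, which is voiced, so the definite suffix is -ra, giving *olehiibra*.

olehiibra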